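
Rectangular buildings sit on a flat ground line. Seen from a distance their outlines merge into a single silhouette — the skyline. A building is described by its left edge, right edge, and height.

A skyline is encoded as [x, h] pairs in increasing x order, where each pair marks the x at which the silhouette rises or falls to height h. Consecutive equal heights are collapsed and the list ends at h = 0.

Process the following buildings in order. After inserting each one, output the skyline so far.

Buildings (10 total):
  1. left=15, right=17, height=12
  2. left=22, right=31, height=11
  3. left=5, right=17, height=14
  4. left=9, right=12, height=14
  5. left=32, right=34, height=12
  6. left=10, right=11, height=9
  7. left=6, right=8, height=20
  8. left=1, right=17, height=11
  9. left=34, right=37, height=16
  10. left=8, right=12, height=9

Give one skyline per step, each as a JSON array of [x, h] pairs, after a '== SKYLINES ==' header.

== SKYLINES ==
[[15,12],[17,0]]
[[15,12],[17,0],[22,11],[31,0]]
[[5,14],[17,0],[22,11],[31,0]]
[[5,14],[17,0],[22,11],[31,0]]
[[5,14],[17,0],[22,11],[31,0],[32,12],[34,0]]
[[5,14],[17,0],[22,11],[31,0],[32,12],[34,0]]
[[5,14],[6,20],[8,14],[17,0],[22,11],[31,0],[32,12],[34,0]]
[[1,11],[5,14],[6,20],[8,14],[17,0],[22,11],[31,0],[32,12],[34,0]]
[[1,11],[5,14],[6,20],[8,14],[17,0],[22,11],[31,0],[32,12],[34,16],[37,0]]
[[1,11],[5,14],[6,20],[8,14],[17,0],[22,11],[31,0],[32,12],[34,16],[37,0]]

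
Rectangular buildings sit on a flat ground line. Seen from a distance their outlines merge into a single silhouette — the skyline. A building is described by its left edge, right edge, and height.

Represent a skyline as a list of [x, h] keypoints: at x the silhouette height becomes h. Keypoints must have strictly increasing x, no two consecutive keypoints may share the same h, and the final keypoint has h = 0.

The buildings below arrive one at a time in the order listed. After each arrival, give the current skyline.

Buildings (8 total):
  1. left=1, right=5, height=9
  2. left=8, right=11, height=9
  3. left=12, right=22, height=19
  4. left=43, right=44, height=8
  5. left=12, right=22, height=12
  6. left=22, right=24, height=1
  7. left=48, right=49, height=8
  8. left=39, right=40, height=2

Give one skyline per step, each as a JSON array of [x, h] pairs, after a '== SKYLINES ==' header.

== SKYLINES ==
[[1,9],[5,0]]
[[1,9],[5,0],[8,9],[11,0]]
[[1,9],[5,0],[8,9],[11,0],[12,19],[22,0]]
[[1,9],[5,0],[8,9],[11,0],[12,19],[22,0],[43,8],[44,0]]
[[1,9],[5,0],[8,9],[11,0],[12,19],[22,0],[43,8],[44,0]]
[[1,9],[5,0],[8,9],[11,0],[12,19],[22,1],[24,0],[43,8],[44,0]]
[[1,9],[5,0],[8,9],[11,0],[12,19],[22,1],[24,0],[43,8],[44,0],[48,8],[49,0]]
[[1,9],[5,0],[8,9],[11,0],[12,19],[22,1],[24,0],[39,2],[40,0],[43,8],[44,0],[48,8],[49,0]]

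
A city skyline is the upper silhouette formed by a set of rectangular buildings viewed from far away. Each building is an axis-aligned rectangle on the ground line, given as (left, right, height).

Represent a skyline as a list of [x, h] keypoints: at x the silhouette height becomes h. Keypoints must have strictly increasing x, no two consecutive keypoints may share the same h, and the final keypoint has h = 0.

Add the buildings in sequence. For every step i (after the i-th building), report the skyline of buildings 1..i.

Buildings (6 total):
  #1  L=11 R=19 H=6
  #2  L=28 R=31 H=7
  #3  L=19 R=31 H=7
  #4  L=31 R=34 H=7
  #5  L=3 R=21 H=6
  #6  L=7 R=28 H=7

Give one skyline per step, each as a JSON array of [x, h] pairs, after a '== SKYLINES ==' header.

== SKYLINES ==
[[11,6],[19,0]]
[[11,6],[19,0],[28,7],[31,0]]
[[11,6],[19,7],[31,0]]
[[11,6],[19,7],[34,0]]
[[3,6],[19,7],[34,0]]
[[3,6],[7,7],[34,0]]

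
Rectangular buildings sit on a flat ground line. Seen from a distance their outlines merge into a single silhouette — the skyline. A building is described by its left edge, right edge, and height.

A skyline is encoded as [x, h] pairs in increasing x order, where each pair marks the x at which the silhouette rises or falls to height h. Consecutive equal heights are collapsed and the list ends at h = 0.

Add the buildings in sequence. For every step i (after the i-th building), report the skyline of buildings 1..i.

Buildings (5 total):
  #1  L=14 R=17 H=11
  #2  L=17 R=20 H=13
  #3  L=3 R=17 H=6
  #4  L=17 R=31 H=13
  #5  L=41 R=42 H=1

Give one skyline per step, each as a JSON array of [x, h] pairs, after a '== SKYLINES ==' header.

== SKYLINES ==
[[14,11],[17,0]]
[[14,11],[17,13],[20,0]]
[[3,6],[14,11],[17,13],[20,0]]
[[3,6],[14,11],[17,13],[31,0]]
[[3,6],[14,11],[17,13],[31,0],[41,1],[42,0]]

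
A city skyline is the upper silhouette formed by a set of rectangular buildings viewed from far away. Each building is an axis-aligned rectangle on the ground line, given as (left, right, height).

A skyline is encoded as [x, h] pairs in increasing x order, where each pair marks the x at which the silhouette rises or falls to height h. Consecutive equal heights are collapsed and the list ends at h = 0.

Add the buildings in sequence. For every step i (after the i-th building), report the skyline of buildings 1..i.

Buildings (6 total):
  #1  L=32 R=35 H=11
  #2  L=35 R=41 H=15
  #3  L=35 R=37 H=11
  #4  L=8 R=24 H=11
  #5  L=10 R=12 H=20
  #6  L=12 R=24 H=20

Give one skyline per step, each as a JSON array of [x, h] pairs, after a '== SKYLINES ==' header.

== SKYLINES ==
[[32,11],[35,0]]
[[32,11],[35,15],[41,0]]
[[32,11],[35,15],[41,0]]
[[8,11],[24,0],[32,11],[35,15],[41,0]]
[[8,11],[10,20],[12,11],[24,0],[32,11],[35,15],[41,0]]
[[8,11],[10,20],[24,0],[32,11],[35,15],[41,0]]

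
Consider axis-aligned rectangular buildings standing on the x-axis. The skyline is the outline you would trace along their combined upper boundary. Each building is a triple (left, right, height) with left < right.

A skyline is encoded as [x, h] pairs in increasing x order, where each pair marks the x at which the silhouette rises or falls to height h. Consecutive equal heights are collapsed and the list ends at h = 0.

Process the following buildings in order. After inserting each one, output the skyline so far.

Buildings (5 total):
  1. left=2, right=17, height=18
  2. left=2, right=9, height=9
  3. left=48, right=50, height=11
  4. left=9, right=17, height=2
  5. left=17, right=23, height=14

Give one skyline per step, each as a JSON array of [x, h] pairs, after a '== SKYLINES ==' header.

== SKYLINES ==
[[2,18],[17,0]]
[[2,18],[17,0]]
[[2,18],[17,0],[48,11],[50,0]]
[[2,18],[17,0],[48,11],[50,0]]
[[2,18],[17,14],[23,0],[48,11],[50,0]]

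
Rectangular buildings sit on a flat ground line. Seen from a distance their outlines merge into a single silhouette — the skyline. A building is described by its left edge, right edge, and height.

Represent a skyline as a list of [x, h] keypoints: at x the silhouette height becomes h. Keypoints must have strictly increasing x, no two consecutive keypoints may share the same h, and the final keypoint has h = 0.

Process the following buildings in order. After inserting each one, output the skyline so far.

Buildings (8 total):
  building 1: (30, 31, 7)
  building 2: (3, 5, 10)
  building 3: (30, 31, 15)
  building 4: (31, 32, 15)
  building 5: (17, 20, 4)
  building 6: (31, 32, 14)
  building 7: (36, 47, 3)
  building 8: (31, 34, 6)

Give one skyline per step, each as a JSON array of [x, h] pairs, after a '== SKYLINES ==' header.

== SKYLINES ==
[[30,7],[31,0]]
[[3,10],[5,0],[30,7],[31,0]]
[[3,10],[5,0],[30,15],[31,0]]
[[3,10],[5,0],[30,15],[32,0]]
[[3,10],[5,0],[17,4],[20,0],[30,15],[32,0]]
[[3,10],[5,0],[17,4],[20,0],[30,15],[32,0]]
[[3,10],[5,0],[17,4],[20,0],[30,15],[32,0],[36,3],[47,0]]
[[3,10],[5,0],[17,4],[20,0],[30,15],[32,6],[34,0],[36,3],[47,0]]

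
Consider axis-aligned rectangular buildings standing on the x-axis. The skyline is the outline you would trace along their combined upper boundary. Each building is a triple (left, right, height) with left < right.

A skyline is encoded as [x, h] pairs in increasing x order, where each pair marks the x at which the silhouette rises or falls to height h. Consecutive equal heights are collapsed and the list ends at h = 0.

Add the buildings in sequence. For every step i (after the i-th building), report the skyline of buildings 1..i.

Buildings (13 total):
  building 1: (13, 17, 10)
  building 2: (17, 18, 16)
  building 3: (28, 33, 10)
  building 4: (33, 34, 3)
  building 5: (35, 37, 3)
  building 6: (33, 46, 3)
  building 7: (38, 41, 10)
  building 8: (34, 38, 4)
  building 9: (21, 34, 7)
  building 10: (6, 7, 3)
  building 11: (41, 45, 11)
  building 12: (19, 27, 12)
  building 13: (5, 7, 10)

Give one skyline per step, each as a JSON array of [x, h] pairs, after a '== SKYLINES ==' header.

== SKYLINES ==
[[13,10],[17,0]]
[[13,10],[17,16],[18,0]]
[[13,10],[17,16],[18,0],[28,10],[33,0]]
[[13,10],[17,16],[18,0],[28,10],[33,3],[34,0]]
[[13,10],[17,16],[18,0],[28,10],[33,3],[34,0],[35,3],[37,0]]
[[13,10],[17,16],[18,0],[28,10],[33,3],[46,0]]
[[13,10],[17,16],[18,0],[28,10],[33,3],[38,10],[41,3],[46,0]]
[[13,10],[17,16],[18,0],[28,10],[33,3],[34,4],[38,10],[41,3],[46,0]]
[[13,10],[17,16],[18,0],[21,7],[28,10],[33,7],[34,4],[38,10],[41,3],[46,0]]
[[6,3],[7,0],[13,10],[17,16],[18,0],[21,7],[28,10],[33,7],[34,4],[38,10],[41,3],[46,0]]
[[6,3],[7,0],[13,10],[17,16],[18,0],[21,7],[28,10],[33,7],[34,4],[38,10],[41,11],[45,3],[46,0]]
[[6,3],[7,0],[13,10],[17,16],[18,0],[19,12],[27,7],[28,10],[33,7],[34,4],[38,10],[41,11],[45,3],[46,0]]
[[5,10],[7,0],[13,10],[17,16],[18,0],[19,12],[27,7],[28,10],[33,7],[34,4],[38,10],[41,11],[45,3],[46,0]]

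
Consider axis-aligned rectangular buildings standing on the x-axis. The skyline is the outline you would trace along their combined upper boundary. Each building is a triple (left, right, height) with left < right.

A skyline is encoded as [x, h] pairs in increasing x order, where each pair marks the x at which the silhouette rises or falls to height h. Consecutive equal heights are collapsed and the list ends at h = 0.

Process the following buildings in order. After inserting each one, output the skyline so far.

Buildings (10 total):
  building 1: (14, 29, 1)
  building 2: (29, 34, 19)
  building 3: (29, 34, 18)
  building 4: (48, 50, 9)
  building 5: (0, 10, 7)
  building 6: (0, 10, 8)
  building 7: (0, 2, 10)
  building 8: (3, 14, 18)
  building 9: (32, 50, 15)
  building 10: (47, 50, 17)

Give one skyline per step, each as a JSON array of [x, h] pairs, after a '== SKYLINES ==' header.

== SKYLINES ==
[[14,1],[29,0]]
[[14,1],[29,19],[34,0]]
[[14,1],[29,19],[34,0]]
[[14,1],[29,19],[34,0],[48,9],[50,0]]
[[0,7],[10,0],[14,1],[29,19],[34,0],[48,9],[50,0]]
[[0,8],[10,0],[14,1],[29,19],[34,0],[48,9],[50,0]]
[[0,10],[2,8],[10,0],[14,1],[29,19],[34,0],[48,9],[50,0]]
[[0,10],[2,8],[3,18],[14,1],[29,19],[34,0],[48,9],[50,0]]
[[0,10],[2,8],[3,18],[14,1],[29,19],[34,15],[50,0]]
[[0,10],[2,8],[3,18],[14,1],[29,19],[34,15],[47,17],[50,0]]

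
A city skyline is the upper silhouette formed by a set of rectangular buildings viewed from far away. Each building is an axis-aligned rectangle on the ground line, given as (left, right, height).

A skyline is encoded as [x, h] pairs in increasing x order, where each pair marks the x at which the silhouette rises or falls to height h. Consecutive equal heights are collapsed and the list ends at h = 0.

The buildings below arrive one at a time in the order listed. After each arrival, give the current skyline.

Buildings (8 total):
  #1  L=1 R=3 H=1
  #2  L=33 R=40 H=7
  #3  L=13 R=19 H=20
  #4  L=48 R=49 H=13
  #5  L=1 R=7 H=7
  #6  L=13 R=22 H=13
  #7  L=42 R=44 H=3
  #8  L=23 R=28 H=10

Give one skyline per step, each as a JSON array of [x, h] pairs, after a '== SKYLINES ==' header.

== SKYLINES ==
[[1,1],[3,0]]
[[1,1],[3,0],[33,7],[40,0]]
[[1,1],[3,0],[13,20],[19,0],[33,7],[40,0]]
[[1,1],[3,0],[13,20],[19,0],[33,7],[40,0],[48,13],[49,0]]
[[1,7],[7,0],[13,20],[19,0],[33,7],[40,0],[48,13],[49,0]]
[[1,7],[7,0],[13,20],[19,13],[22,0],[33,7],[40,0],[48,13],[49,0]]
[[1,7],[7,0],[13,20],[19,13],[22,0],[33,7],[40,0],[42,3],[44,0],[48,13],[49,0]]
[[1,7],[7,0],[13,20],[19,13],[22,0],[23,10],[28,0],[33,7],[40,0],[42,3],[44,0],[48,13],[49,0]]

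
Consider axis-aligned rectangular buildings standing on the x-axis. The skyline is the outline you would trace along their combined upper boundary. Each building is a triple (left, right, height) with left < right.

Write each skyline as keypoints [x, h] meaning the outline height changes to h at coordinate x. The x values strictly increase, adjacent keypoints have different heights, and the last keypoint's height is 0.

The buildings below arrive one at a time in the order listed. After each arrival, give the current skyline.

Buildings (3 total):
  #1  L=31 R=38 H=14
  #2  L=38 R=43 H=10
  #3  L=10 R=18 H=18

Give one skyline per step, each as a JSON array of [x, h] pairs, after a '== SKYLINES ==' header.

== SKYLINES ==
[[31,14],[38,0]]
[[31,14],[38,10],[43,0]]
[[10,18],[18,0],[31,14],[38,10],[43,0]]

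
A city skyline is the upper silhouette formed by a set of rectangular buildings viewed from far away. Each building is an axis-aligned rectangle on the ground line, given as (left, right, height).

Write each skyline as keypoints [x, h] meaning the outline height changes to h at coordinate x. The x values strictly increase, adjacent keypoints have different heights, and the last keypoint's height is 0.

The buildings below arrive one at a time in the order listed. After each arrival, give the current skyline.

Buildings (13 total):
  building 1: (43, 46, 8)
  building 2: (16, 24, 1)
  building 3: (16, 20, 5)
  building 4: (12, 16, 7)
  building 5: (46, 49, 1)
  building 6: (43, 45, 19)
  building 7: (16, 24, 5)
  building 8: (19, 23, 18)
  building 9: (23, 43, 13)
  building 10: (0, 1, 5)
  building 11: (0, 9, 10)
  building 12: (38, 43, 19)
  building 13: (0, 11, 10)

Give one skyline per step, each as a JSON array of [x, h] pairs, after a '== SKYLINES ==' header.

== SKYLINES ==
[[43,8],[46,0]]
[[16,1],[24,0],[43,8],[46,0]]
[[16,5],[20,1],[24,0],[43,8],[46,0]]
[[12,7],[16,5],[20,1],[24,0],[43,8],[46,0]]
[[12,7],[16,5],[20,1],[24,0],[43,8],[46,1],[49,0]]
[[12,7],[16,5],[20,1],[24,0],[43,19],[45,8],[46,1],[49,0]]
[[12,7],[16,5],[24,0],[43,19],[45,8],[46,1],[49,0]]
[[12,7],[16,5],[19,18],[23,5],[24,0],[43,19],[45,8],[46,1],[49,0]]
[[12,7],[16,5],[19,18],[23,13],[43,19],[45,8],[46,1],[49,0]]
[[0,5],[1,0],[12,7],[16,5],[19,18],[23,13],[43,19],[45,8],[46,1],[49,0]]
[[0,10],[9,0],[12,7],[16,5],[19,18],[23,13],[43,19],[45,8],[46,1],[49,0]]
[[0,10],[9,0],[12,7],[16,5],[19,18],[23,13],[38,19],[45,8],[46,1],[49,0]]
[[0,10],[11,0],[12,7],[16,5],[19,18],[23,13],[38,19],[45,8],[46,1],[49,0]]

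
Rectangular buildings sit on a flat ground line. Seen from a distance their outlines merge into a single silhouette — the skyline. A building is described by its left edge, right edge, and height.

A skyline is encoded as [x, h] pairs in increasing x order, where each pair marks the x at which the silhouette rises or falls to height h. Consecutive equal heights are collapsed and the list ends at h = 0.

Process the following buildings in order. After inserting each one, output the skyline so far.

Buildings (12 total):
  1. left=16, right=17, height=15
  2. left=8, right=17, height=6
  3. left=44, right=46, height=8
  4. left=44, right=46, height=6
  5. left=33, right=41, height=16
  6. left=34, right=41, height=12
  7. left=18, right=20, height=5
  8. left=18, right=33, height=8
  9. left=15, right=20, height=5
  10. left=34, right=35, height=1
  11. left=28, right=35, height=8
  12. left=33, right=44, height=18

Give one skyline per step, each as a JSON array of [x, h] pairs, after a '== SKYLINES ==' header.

== SKYLINES ==
[[16,15],[17,0]]
[[8,6],[16,15],[17,0]]
[[8,6],[16,15],[17,0],[44,8],[46,0]]
[[8,6],[16,15],[17,0],[44,8],[46,0]]
[[8,6],[16,15],[17,0],[33,16],[41,0],[44,8],[46,0]]
[[8,6],[16,15],[17,0],[33,16],[41,0],[44,8],[46,0]]
[[8,6],[16,15],[17,0],[18,5],[20,0],[33,16],[41,0],[44,8],[46,0]]
[[8,6],[16,15],[17,0],[18,8],[33,16],[41,0],[44,8],[46,0]]
[[8,6],[16,15],[17,5],[18,8],[33,16],[41,0],[44,8],[46,0]]
[[8,6],[16,15],[17,5],[18,8],[33,16],[41,0],[44,8],[46,0]]
[[8,6],[16,15],[17,5],[18,8],[33,16],[41,0],[44,8],[46,0]]
[[8,6],[16,15],[17,5],[18,8],[33,18],[44,8],[46,0]]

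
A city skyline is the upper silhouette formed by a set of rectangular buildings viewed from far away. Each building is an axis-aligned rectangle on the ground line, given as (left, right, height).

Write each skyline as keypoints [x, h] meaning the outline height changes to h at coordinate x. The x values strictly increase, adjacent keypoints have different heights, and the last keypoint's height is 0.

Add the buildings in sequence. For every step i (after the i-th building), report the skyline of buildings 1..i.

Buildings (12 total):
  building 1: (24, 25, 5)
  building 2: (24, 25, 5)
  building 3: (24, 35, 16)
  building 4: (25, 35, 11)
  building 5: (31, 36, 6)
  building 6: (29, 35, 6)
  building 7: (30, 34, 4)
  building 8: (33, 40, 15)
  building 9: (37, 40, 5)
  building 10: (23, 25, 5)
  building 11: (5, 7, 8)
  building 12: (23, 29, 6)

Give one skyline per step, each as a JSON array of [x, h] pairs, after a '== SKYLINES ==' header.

== SKYLINES ==
[[24,5],[25,0]]
[[24,5],[25,0]]
[[24,16],[35,0]]
[[24,16],[35,0]]
[[24,16],[35,6],[36,0]]
[[24,16],[35,6],[36,0]]
[[24,16],[35,6],[36,0]]
[[24,16],[35,15],[40,0]]
[[24,16],[35,15],[40,0]]
[[23,5],[24,16],[35,15],[40,0]]
[[5,8],[7,0],[23,5],[24,16],[35,15],[40,0]]
[[5,8],[7,0],[23,6],[24,16],[35,15],[40,0]]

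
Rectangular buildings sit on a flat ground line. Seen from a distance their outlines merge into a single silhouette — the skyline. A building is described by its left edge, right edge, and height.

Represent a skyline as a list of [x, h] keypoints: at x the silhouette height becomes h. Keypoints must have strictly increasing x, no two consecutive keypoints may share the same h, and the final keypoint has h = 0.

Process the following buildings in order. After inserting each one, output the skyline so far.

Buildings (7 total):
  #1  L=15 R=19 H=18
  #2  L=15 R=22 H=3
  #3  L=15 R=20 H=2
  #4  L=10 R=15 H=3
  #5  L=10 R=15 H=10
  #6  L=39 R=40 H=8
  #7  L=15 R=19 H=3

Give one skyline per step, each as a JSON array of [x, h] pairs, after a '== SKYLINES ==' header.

== SKYLINES ==
[[15,18],[19,0]]
[[15,18],[19,3],[22,0]]
[[15,18],[19,3],[22,0]]
[[10,3],[15,18],[19,3],[22,0]]
[[10,10],[15,18],[19,3],[22,0]]
[[10,10],[15,18],[19,3],[22,0],[39,8],[40,0]]
[[10,10],[15,18],[19,3],[22,0],[39,8],[40,0]]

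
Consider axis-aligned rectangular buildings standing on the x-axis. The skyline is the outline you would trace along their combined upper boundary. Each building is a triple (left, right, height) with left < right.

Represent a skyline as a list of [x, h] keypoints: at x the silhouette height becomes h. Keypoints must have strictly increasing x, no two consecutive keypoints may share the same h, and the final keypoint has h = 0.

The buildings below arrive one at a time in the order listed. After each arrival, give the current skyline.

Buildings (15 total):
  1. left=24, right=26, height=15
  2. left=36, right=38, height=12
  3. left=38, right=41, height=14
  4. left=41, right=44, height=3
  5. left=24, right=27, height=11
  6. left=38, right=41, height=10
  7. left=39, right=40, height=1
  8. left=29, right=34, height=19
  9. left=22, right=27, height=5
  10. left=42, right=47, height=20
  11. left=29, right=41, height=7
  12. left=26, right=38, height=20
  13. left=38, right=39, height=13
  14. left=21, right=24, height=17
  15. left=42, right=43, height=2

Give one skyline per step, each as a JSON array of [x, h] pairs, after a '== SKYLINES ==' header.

== SKYLINES ==
[[24,15],[26,0]]
[[24,15],[26,0],[36,12],[38,0]]
[[24,15],[26,0],[36,12],[38,14],[41,0]]
[[24,15],[26,0],[36,12],[38,14],[41,3],[44,0]]
[[24,15],[26,11],[27,0],[36,12],[38,14],[41,3],[44,0]]
[[24,15],[26,11],[27,0],[36,12],[38,14],[41,3],[44,0]]
[[24,15],[26,11],[27,0],[36,12],[38,14],[41,3],[44,0]]
[[24,15],[26,11],[27,0],[29,19],[34,0],[36,12],[38,14],[41,3],[44,0]]
[[22,5],[24,15],[26,11],[27,0],[29,19],[34,0],[36,12],[38,14],[41,3],[44,0]]
[[22,5],[24,15],[26,11],[27,0],[29,19],[34,0],[36,12],[38,14],[41,3],[42,20],[47,0]]
[[22,5],[24,15],[26,11],[27,0],[29,19],[34,7],[36,12],[38,14],[41,3],[42,20],[47,0]]
[[22,5],[24,15],[26,20],[38,14],[41,3],[42,20],[47,0]]
[[22,5],[24,15],[26,20],[38,14],[41,3],[42,20],[47,0]]
[[21,17],[24,15],[26,20],[38,14],[41,3],[42,20],[47,0]]
[[21,17],[24,15],[26,20],[38,14],[41,3],[42,20],[47,0]]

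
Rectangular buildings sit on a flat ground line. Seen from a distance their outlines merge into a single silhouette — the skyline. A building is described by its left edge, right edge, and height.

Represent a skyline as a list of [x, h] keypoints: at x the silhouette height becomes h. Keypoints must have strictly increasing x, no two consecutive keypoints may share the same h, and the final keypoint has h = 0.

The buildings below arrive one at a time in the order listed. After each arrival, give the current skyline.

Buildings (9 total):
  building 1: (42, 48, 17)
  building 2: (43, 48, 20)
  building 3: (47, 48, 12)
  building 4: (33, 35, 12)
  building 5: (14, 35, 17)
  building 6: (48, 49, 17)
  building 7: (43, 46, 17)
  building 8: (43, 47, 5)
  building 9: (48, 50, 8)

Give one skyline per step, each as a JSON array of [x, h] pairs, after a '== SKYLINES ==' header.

== SKYLINES ==
[[42,17],[48,0]]
[[42,17],[43,20],[48,0]]
[[42,17],[43,20],[48,0]]
[[33,12],[35,0],[42,17],[43,20],[48,0]]
[[14,17],[35,0],[42,17],[43,20],[48,0]]
[[14,17],[35,0],[42,17],[43,20],[48,17],[49,0]]
[[14,17],[35,0],[42,17],[43,20],[48,17],[49,0]]
[[14,17],[35,0],[42,17],[43,20],[48,17],[49,0]]
[[14,17],[35,0],[42,17],[43,20],[48,17],[49,8],[50,0]]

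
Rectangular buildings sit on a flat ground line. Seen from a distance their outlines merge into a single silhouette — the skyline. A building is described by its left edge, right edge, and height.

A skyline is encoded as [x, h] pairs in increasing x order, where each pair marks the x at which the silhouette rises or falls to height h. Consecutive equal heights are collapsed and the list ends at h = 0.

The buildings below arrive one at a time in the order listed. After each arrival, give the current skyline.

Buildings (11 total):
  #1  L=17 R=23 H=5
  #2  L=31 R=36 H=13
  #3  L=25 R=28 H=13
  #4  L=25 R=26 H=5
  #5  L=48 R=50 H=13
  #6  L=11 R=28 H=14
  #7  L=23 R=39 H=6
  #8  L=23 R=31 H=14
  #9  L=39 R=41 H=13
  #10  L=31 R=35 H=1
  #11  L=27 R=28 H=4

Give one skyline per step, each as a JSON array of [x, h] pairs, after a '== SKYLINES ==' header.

== SKYLINES ==
[[17,5],[23,0]]
[[17,5],[23,0],[31,13],[36,0]]
[[17,5],[23,0],[25,13],[28,0],[31,13],[36,0]]
[[17,5],[23,0],[25,13],[28,0],[31,13],[36,0]]
[[17,5],[23,0],[25,13],[28,0],[31,13],[36,0],[48,13],[50,0]]
[[11,14],[28,0],[31,13],[36,0],[48,13],[50,0]]
[[11,14],[28,6],[31,13],[36,6],[39,0],[48,13],[50,0]]
[[11,14],[31,13],[36,6],[39,0],[48,13],[50,0]]
[[11,14],[31,13],[36,6],[39,13],[41,0],[48,13],[50,0]]
[[11,14],[31,13],[36,6],[39,13],[41,0],[48,13],[50,0]]
[[11,14],[31,13],[36,6],[39,13],[41,0],[48,13],[50,0]]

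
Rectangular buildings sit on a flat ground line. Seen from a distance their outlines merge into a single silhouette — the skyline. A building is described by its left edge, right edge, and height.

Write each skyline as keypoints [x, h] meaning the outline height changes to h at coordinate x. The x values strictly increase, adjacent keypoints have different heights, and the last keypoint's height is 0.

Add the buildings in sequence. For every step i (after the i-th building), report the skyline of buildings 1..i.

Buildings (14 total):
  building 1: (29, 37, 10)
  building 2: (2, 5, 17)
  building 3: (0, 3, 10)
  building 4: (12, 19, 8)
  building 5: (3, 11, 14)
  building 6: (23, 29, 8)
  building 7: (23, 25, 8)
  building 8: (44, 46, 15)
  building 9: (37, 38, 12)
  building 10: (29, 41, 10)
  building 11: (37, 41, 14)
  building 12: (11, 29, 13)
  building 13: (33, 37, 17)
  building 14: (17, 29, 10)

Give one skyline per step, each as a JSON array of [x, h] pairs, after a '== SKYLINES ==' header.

== SKYLINES ==
[[29,10],[37,0]]
[[2,17],[5,0],[29,10],[37,0]]
[[0,10],[2,17],[5,0],[29,10],[37,0]]
[[0,10],[2,17],[5,0],[12,8],[19,0],[29,10],[37,0]]
[[0,10],[2,17],[5,14],[11,0],[12,8],[19,0],[29,10],[37,0]]
[[0,10],[2,17],[5,14],[11,0],[12,8],[19,0],[23,8],[29,10],[37,0]]
[[0,10],[2,17],[5,14],[11,0],[12,8],[19,0],[23,8],[29,10],[37,0]]
[[0,10],[2,17],[5,14],[11,0],[12,8],[19,0],[23,8],[29,10],[37,0],[44,15],[46,0]]
[[0,10],[2,17],[5,14],[11,0],[12,8],[19,0],[23,8],[29,10],[37,12],[38,0],[44,15],[46,0]]
[[0,10],[2,17],[5,14],[11,0],[12,8],[19,0],[23,8],[29,10],[37,12],[38,10],[41,0],[44,15],[46,0]]
[[0,10],[2,17],[5,14],[11,0],[12,8],[19,0],[23,8],[29,10],[37,14],[41,0],[44,15],[46,0]]
[[0,10],[2,17],[5,14],[11,13],[29,10],[37,14],[41,0],[44,15],[46,0]]
[[0,10],[2,17],[5,14],[11,13],[29,10],[33,17],[37,14],[41,0],[44,15],[46,0]]
[[0,10],[2,17],[5,14],[11,13],[29,10],[33,17],[37,14],[41,0],[44,15],[46,0]]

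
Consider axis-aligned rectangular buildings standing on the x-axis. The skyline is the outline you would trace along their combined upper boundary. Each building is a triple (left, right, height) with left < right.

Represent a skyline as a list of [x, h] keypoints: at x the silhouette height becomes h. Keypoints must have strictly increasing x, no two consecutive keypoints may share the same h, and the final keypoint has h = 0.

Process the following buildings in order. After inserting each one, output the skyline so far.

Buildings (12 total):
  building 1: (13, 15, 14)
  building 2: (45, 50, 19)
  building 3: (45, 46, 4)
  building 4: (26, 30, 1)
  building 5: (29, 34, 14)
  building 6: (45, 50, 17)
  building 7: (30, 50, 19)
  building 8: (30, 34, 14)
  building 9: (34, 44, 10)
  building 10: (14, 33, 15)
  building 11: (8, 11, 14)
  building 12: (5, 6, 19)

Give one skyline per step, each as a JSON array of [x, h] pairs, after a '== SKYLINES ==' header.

== SKYLINES ==
[[13,14],[15,0]]
[[13,14],[15,0],[45,19],[50,0]]
[[13,14],[15,0],[45,19],[50,0]]
[[13,14],[15,0],[26,1],[30,0],[45,19],[50,0]]
[[13,14],[15,0],[26,1],[29,14],[34,0],[45,19],[50,0]]
[[13,14],[15,0],[26,1],[29,14],[34,0],[45,19],[50,0]]
[[13,14],[15,0],[26,1],[29,14],[30,19],[50,0]]
[[13,14],[15,0],[26,1],[29,14],[30,19],[50,0]]
[[13,14],[15,0],[26,1],[29,14],[30,19],[50,0]]
[[13,14],[14,15],[30,19],[50,0]]
[[8,14],[11,0],[13,14],[14,15],[30,19],[50,0]]
[[5,19],[6,0],[8,14],[11,0],[13,14],[14,15],[30,19],[50,0]]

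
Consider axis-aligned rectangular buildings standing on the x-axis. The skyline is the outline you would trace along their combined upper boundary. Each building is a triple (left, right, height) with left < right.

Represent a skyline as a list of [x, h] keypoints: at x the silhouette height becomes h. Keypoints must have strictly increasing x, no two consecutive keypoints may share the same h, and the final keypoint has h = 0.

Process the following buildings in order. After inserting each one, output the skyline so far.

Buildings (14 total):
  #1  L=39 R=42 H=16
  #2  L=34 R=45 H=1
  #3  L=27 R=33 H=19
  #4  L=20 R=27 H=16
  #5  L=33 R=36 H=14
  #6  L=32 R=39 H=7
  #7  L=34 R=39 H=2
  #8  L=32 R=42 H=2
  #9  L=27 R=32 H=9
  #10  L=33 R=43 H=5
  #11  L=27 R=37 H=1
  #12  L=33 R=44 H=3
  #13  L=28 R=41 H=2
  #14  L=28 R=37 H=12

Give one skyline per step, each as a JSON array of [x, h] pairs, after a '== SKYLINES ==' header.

== SKYLINES ==
[[39,16],[42,0]]
[[34,1],[39,16],[42,1],[45,0]]
[[27,19],[33,0],[34,1],[39,16],[42,1],[45,0]]
[[20,16],[27,19],[33,0],[34,1],[39,16],[42,1],[45,0]]
[[20,16],[27,19],[33,14],[36,1],[39,16],[42,1],[45,0]]
[[20,16],[27,19],[33,14],[36,7],[39,16],[42,1],[45,0]]
[[20,16],[27,19],[33,14],[36,7],[39,16],[42,1],[45,0]]
[[20,16],[27,19],[33,14],[36,7],[39,16],[42,1],[45,0]]
[[20,16],[27,19],[33,14],[36,7],[39,16],[42,1],[45,0]]
[[20,16],[27,19],[33,14],[36,7],[39,16],[42,5],[43,1],[45,0]]
[[20,16],[27,19],[33,14],[36,7],[39,16],[42,5],[43,1],[45,0]]
[[20,16],[27,19],[33,14],[36,7],[39,16],[42,5],[43,3],[44,1],[45,0]]
[[20,16],[27,19],[33,14],[36,7],[39,16],[42,5],[43,3],[44,1],[45,0]]
[[20,16],[27,19],[33,14],[36,12],[37,7],[39,16],[42,5],[43,3],[44,1],[45,0]]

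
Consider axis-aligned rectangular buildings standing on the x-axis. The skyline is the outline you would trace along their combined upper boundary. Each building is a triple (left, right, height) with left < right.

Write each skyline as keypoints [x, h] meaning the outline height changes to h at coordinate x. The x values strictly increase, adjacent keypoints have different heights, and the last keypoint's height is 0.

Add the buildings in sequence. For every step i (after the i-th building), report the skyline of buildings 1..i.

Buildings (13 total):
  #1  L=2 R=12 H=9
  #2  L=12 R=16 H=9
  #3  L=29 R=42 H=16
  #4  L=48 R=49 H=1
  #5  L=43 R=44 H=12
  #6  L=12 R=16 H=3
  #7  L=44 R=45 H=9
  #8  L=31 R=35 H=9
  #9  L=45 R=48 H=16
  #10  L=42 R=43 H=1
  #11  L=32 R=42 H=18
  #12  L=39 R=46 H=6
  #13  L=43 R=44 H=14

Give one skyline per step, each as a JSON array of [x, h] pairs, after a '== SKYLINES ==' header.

== SKYLINES ==
[[2,9],[12,0]]
[[2,9],[16,0]]
[[2,9],[16,0],[29,16],[42,0]]
[[2,9],[16,0],[29,16],[42,0],[48,1],[49,0]]
[[2,9],[16,0],[29,16],[42,0],[43,12],[44,0],[48,1],[49,0]]
[[2,9],[16,0],[29,16],[42,0],[43,12],[44,0],[48,1],[49,0]]
[[2,9],[16,0],[29,16],[42,0],[43,12],[44,9],[45,0],[48,1],[49,0]]
[[2,9],[16,0],[29,16],[42,0],[43,12],[44,9],[45,0],[48,1],[49,0]]
[[2,9],[16,0],[29,16],[42,0],[43,12],[44,9],[45,16],[48,1],[49,0]]
[[2,9],[16,0],[29,16],[42,1],[43,12],[44,9],[45,16],[48,1],[49,0]]
[[2,9],[16,0],[29,16],[32,18],[42,1],[43,12],[44,9],[45,16],[48,1],[49,0]]
[[2,9],[16,0],[29,16],[32,18],[42,6],[43,12],[44,9],[45,16],[48,1],[49,0]]
[[2,9],[16,0],[29,16],[32,18],[42,6],[43,14],[44,9],[45,16],[48,1],[49,0]]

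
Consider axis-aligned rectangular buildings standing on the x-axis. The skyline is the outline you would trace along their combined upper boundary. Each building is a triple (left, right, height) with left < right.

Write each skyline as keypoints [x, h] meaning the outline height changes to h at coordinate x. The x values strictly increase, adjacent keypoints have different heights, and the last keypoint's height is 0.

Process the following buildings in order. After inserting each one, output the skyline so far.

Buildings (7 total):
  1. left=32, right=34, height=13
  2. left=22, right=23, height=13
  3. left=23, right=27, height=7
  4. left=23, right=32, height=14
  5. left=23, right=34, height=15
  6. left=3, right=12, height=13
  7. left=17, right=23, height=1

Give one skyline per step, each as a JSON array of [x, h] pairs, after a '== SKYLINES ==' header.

== SKYLINES ==
[[32,13],[34,0]]
[[22,13],[23,0],[32,13],[34,0]]
[[22,13],[23,7],[27,0],[32,13],[34,0]]
[[22,13],[23,14],[32,13],[34,0]]
[[22,13],[23,15],[34,0]]
[[3,13],[12,0],[22,13],[23,15],[34,0]]
[[3,13],[12,0],[17,1],[22,13],[23,15],[34,0]]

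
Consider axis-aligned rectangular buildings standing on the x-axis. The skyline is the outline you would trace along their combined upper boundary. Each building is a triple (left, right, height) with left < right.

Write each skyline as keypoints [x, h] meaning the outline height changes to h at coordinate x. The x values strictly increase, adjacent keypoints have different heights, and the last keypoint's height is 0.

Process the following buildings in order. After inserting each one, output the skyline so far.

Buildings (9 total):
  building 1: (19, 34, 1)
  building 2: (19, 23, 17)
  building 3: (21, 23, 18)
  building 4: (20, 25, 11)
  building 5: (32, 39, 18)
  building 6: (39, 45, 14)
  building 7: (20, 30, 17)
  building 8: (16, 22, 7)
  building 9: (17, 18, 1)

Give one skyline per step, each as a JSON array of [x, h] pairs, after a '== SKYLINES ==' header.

== SKYLINES ==
[[19,1],[34,0]]
[[19,17],[23,1],[34,0]]
[[19,17],[21,18],[23,1],[34,0]]
[[19,17],[21,18],[23,11],[25,1],[34,0]]
[[19,17],[21,18],[23,11],[25,1],[32,18],[39,0]]
[[19,17],[21,18],[23,11],[25,1],[32,18],[39,14],[45,0]]
[[19,17],[21,18],[23,17],[30,1],[32,18],[39,14],[45,0]]
[[16,7],[19,17],[21,18],[23,17],[30,1],[32,18],[39,14],[45,0]]
[[16,7],[19,17],[21,18],[23,17],[30,1],[32,18],[39,14],[45,0]]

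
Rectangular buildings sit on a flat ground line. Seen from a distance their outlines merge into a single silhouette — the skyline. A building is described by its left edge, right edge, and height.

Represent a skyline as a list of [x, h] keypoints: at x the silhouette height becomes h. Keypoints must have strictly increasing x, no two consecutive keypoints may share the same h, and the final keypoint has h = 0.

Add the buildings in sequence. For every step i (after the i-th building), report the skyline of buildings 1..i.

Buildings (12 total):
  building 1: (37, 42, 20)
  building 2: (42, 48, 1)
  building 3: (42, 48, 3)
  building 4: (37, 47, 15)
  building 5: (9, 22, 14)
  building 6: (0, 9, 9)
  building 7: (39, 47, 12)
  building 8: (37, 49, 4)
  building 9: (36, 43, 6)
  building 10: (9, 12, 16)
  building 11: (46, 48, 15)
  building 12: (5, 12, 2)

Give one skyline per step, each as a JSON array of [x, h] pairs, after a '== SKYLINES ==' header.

== SKYLINES ==
[[37,20],[42,0]]
[[37,20],[42,1],[48,0]]
[[37,20],[42,3],[48,0]]
[[37,20],[42,15],[47,3],[48,0]]
[[9,14],[22,0],[37,20],[42,15],[47,3],[48,0]]
[[0,9],[9,14],[22,0],[37,20],[42,15],[47,3],[48,0]]
[[0,9],[9,14],[22,0],[37,20],[42,15],[47,3],[48,0]]
[[0,9],[9,14],[22,0],[37,20],[42,15],[47,4],[49,0]]
[[0,9],[9,14],[22,0],[36,6],[37,20],[42,15],[47,4],[49,0]]
[[0,9],[9,16],[12,14],[22,0],[36,6],[37,20],[42,15],[47,4],[49,0]]
[[0,9],[9,16],[12,14],[22,0],[36,6],[37,20],[42,15],[48,4],[49,0]]
[[0,9],[9,16],[12,14],[22,0],[36,6],[37,20],[42,15],[48,4],[49,0]]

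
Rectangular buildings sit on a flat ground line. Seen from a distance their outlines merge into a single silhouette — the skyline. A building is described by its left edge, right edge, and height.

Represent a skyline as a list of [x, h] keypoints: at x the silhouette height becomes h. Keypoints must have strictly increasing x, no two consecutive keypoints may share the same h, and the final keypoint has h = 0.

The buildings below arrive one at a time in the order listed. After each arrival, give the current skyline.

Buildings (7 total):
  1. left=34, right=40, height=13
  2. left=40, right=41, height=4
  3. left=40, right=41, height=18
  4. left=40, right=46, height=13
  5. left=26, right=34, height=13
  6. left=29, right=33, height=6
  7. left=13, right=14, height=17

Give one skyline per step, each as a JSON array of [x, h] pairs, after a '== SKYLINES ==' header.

== SKYLINES ==
[[34,13],[40,0]]
[[34,13],[40,4],[41,0]]
[[34,13],[40,18],[41,0]]
[[34,13],[40,18],[41,13],[46,0]]
[[26,13],[40,18],[41,13],[46,0]]
[[26,13],[40,18],[41,13],[46,0]]
[[13,17],[14,0],[26,13],[40,18],[41,13],[46,0]]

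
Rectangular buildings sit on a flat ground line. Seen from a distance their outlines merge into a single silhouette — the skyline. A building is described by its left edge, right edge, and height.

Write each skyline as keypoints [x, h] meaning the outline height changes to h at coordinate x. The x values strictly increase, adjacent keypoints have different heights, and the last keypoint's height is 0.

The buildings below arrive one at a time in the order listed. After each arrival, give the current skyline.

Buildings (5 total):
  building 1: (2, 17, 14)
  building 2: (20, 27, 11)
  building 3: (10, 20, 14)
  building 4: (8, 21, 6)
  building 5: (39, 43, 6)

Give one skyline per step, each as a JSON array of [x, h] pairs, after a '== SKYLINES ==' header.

== SKYLINES ==
[[2,14],[17,0]]
[[2,14],[17,0],[20,11],[27,0]]
[[2,14],[20,11],[27,0]]
[[2,14],[20,11],[27,0]]
[[2,14],[20,11],[27,0],[39,6],[43,0]]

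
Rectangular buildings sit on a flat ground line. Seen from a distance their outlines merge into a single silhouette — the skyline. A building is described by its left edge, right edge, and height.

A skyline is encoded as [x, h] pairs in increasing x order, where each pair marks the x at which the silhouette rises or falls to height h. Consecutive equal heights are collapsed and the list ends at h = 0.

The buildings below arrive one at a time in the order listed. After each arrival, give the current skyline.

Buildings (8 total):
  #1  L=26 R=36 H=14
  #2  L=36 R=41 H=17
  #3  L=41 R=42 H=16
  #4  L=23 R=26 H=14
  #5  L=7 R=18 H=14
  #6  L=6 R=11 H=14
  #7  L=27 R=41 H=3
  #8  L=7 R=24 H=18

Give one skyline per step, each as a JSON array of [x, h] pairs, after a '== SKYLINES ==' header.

== SKYLINES ==
[[26,14],[36,0]]
[[26,14],[36,17],[41,0]]
[[26,14],[36,17],[41,16],[42,0]]
[[23,14],[36,17],[41,16],[42,0]]
[[7,14],[18,0],[23,14],[36,17],[41,16],[42,0]]
[[6,14],[18,0],[23,14],[36,17],[41,16],[42,0]]
[[6,14],[18,0],[23,14],[36,17],[41,16],[42,0]]
[[6,14],[7,18],[24,14],[36,17],[41,16],[42,0]]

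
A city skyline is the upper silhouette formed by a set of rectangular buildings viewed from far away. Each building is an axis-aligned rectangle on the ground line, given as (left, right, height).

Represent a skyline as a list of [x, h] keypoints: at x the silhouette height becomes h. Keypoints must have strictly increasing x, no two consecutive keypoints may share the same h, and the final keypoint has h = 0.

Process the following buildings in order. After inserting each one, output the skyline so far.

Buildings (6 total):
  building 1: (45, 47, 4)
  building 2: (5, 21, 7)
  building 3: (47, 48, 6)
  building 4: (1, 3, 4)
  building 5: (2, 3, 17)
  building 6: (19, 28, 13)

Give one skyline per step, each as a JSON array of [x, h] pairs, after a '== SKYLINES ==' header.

== SKYLINES ==
[[45,4],[47,0]]
[[5,7],[21,0],[45,4],[47,0]]
[[5,7],[21,0],[45,4],[47,6],[48,0]]
[[1,4],[3,0],[5,7],[21,0],[45,4],[47,6],[48,0]]
[[1,4],[2,17],[3,0],[5,7],[21,0],[45,4],[47,6],[48,0]]
[[1,4],[2,17],[3,0],[5,7],[19,13],[28,0],[45,4],[47,6],[48,0]]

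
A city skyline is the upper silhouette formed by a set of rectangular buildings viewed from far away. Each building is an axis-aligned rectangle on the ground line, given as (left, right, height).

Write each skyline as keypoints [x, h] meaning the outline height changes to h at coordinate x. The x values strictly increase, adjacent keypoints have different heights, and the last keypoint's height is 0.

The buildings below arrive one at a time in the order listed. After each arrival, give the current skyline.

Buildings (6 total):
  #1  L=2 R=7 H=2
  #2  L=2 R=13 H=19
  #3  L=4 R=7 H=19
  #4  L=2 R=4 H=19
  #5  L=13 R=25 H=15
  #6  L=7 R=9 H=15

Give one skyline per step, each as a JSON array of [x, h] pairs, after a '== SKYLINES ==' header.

== SKYLINES ==
[[2,2],[7,0]]
[[2,19],[13,0]]
[[2,19],[13,0]]
[[2,19],[13,0]]
[[2,19],[13,15],[25,0]]
[[2,19],[13,15],[25,0]]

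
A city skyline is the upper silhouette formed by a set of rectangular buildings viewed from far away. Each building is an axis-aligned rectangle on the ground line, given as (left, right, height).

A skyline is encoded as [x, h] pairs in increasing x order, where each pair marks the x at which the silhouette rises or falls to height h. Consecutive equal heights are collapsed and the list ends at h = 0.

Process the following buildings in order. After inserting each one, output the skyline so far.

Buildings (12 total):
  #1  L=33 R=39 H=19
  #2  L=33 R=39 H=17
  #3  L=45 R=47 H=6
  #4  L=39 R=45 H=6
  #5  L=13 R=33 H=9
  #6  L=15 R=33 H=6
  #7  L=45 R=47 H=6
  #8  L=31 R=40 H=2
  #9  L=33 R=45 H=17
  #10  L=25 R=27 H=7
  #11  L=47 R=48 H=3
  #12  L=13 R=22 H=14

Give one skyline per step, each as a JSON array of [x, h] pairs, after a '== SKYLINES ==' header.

== SKYLINES ==
[[33,19],[39,0]]
[[33,19],[39,0]]
[[33,19],[39,0],[45,6],[47,0]]
[[33,19],[39,6],[47,0]]
[[13,9],[33,19],[39,6],[47,0]]
[[13,9],[33,19],[39,6],[47,0]]
[[13,9],[33,19],[39,6],[47,0]]
[[13,9],[33,19],[39,6],[47,0]]
[[13,9],[33,19],[39,17],[45,6],[47,0]]
[[13,9],[33,19],[39,17],[45,6],[47,0]]
[[13,9],[33,19],[39,17],[45,6],[47,3],[48,0]]
[[13,14],[22,9],[33,19],[39,17],[45,6],[47,3],[48,0]]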